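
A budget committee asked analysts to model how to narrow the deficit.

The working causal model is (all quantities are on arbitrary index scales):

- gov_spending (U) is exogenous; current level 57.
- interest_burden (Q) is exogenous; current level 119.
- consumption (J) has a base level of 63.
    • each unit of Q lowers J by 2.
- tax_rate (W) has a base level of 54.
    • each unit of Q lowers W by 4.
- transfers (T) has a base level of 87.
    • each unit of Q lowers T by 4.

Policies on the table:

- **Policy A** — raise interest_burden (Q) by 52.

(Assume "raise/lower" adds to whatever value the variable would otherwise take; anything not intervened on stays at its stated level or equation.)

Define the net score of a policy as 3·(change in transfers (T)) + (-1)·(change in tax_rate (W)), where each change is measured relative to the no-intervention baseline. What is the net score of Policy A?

-416

Baseline:
  Q = 119
  W = 54 − 4·119 = -422
  T = 87 − 4·119 = -389
Policy A (Q + 52):
  Q = 119 + 52 = 171
  W = 54 − 4·171 = -630
  T = 87 − 4·171 = -597
ΔT = -597 − (-389) = -208; ΔW = -630 − (-422) = -208
Score = 3·(-208) + (-1)·(-208) = -416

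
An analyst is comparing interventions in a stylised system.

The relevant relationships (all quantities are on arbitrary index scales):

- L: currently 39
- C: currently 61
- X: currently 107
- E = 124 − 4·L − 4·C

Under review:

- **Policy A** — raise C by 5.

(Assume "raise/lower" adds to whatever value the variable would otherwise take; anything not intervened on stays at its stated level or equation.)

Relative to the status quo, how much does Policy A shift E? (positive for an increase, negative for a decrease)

-20

Baseline:
  L = 39
  C = 61
  E = 124 − 4·39 − 4·61 = -276
Policy A (C + 5):
  L = 39
  C = 61 + 5 = 66
  E = 124 − 4·39 − 4·66 = -296
Change in E: -296 − (-276) = -20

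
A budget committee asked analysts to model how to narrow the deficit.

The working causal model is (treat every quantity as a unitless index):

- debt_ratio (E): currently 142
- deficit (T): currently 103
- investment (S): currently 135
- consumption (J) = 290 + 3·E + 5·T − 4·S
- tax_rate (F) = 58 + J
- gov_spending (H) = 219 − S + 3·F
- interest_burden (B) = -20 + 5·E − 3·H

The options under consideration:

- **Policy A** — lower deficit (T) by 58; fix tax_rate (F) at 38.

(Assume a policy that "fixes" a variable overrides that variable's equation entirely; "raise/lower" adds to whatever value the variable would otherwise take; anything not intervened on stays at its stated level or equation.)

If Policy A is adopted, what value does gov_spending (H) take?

Policy A (T − 58, F := 38):
  E = 142
  T = 103 − 58 = 45
  S = 135
  J = 290 + 3·142 + 5·45 − 4·135 = 401
  F = 38
  H = 219 − 135 + 3·38 = 198

198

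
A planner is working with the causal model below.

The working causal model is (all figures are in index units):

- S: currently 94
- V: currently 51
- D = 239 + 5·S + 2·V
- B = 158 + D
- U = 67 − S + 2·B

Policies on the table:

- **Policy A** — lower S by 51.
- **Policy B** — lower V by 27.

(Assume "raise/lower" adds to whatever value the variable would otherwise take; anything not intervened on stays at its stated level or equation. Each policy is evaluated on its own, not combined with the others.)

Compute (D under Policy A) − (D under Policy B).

-201

Policy A (S − 51):
  S = 94 − 51 = 43
  V = 51
  D = 239 + 5·43 + 2·51 = 556
Policy B (V − 27):
  S = 94
  V = 51 − 27 = 24
  D = 239 + 5·94 + 2·24 = 757
D: 556 − 757 = -201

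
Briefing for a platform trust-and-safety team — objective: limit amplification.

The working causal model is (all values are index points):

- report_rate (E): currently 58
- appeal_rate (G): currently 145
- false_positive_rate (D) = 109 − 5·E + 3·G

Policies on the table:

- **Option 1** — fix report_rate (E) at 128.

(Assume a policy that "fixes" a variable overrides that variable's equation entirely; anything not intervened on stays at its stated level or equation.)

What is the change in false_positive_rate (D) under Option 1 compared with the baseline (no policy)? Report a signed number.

-350

Baseline:
  E = 58
  G = 145
  D = 109 − 5·58 + 3·145 = 254
Option 1 (E := 128):
  E = 128
  G = 145
  D = 109 − 5·128 + 3·145 = -96
Change in D: -96 − 254 = -350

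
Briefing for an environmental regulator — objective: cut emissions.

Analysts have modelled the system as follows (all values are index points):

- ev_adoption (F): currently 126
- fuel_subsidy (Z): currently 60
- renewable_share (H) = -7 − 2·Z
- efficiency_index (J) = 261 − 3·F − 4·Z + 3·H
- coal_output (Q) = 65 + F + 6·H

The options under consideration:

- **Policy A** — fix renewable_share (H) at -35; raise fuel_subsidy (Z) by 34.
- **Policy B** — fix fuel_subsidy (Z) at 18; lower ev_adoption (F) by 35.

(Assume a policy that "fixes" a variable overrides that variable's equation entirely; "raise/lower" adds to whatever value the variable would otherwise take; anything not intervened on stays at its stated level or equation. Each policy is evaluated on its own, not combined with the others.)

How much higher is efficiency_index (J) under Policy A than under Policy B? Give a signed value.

Policy A (H := -35, Z + 34):
  F = 126
  Z = 60 + 34 = 94
  H = -35
  J = 261 − 3·126 − 4·94 + 3·(-35) = -598
Policy B (Z := 18, F − 35):
  F = 126 − 35 = 91
  Z = 18
  H = -7 − 2·18 = -43
  J = 261 − 3·91 − 4·18 + 3·(-43) = -213
J: -598 − (-213) = -385

-385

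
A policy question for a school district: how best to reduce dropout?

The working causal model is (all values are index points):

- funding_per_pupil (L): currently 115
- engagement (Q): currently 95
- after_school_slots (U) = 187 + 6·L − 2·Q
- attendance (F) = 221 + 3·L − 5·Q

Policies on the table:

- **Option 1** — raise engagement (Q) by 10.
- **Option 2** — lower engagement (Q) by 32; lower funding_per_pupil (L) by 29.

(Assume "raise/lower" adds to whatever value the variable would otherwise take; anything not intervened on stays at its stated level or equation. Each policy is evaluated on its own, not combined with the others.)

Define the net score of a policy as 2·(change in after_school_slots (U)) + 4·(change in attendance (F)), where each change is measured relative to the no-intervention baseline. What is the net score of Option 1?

-240

Baseline:
  L = 115
  Q = 95
  U = 187 + 6·115 − 2·95 = 687
  F = 221 + 3·115 − 5·95 = 91
Option 1 (Q + 10):
  L = 115
  Q = 95 + 10 = 105
  U = 187 + 6·115 − 2·105 = 667
  F = 221 + 3·115 − 5·105 = 41
ΔU = 667 − 687 = -20; ΔF = 41 − 91 = -50
Score = 2·(-20) + 4·(-50) = -240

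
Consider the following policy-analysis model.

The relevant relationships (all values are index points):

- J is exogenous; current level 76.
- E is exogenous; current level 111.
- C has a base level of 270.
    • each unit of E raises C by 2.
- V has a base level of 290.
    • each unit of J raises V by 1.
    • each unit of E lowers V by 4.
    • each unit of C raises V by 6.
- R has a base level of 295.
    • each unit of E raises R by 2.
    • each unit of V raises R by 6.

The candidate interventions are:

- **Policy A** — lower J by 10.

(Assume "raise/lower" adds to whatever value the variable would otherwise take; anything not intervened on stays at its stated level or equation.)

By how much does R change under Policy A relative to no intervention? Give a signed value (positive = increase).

-60

Baseline:
  J = 76
  E = 111
  C = 270 + 2·111 = 492
  V = 290 + 76 − 4·111 + 6·492 = 2874
  R = 295 + 2·111 + 6·2874 = 17761
Policy A (J − 10):
  J = 76 − 10 = 66
  E = 111
  C = 270 + 2·111 = 492
  V = 290 + 66 − 4·111 + 6·492 = 2864
  R = 295 + 2·111 + 6·2864 = 17701
Change in R: 17701 − 17761 = -60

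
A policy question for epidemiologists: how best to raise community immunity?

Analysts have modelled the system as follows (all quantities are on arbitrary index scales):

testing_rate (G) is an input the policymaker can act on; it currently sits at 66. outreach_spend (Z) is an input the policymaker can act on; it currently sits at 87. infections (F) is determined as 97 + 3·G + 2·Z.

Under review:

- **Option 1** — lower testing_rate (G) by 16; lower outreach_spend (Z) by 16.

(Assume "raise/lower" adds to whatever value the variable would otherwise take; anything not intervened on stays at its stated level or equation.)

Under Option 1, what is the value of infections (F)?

Option 1 (G − 16, Z − 16):
  G = 66 − 16 = 50
  Z = 87 − 16 = 71
  F = 97 + 3·50 + 2·71 = 389

389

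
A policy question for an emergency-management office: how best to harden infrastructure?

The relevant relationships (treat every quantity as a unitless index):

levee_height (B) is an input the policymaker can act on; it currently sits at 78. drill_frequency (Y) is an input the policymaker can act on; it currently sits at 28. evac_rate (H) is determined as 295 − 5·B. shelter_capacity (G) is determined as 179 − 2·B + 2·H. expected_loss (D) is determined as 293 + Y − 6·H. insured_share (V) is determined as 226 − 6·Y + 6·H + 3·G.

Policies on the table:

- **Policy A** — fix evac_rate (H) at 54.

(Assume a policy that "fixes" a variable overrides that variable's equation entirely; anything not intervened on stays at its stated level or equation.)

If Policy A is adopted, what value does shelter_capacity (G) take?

131

Policy A (H := 54):
  B = 78
  H = 54
  G = 179 − 2·78 + 2·54 = 131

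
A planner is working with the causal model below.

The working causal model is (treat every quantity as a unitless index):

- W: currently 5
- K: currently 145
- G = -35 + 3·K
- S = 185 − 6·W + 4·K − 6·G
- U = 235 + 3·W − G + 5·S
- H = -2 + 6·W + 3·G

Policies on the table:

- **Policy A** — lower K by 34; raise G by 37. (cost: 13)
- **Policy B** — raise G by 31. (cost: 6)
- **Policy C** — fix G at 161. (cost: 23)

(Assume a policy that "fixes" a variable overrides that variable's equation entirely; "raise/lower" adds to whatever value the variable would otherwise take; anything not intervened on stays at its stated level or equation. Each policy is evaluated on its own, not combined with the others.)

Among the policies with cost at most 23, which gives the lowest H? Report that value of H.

511

Policy A (K − 34, G + 37):
  W = 5
  K = 145 − 34 = 111
  G = -35 + 3·111 (+37 from intervention) = 335
  H = -2 + 6·5 + 3·335 = 1033
Policy B (G + 31):
  W = 5
  K = 145
  G = -35 + 3·145 (+31 from intervention) = 431
  H = -2 + 6·5 + 3·431 = 1321
Policy C (G := 161):
  W = 5
  K = 145
  G = 161
  H = -2 + 6·5 + 3·161 = 511
Comparing — Policy A: H=1033, Policy B: H=1321, Policy C: H=511. Lowest is 511 (Policy C).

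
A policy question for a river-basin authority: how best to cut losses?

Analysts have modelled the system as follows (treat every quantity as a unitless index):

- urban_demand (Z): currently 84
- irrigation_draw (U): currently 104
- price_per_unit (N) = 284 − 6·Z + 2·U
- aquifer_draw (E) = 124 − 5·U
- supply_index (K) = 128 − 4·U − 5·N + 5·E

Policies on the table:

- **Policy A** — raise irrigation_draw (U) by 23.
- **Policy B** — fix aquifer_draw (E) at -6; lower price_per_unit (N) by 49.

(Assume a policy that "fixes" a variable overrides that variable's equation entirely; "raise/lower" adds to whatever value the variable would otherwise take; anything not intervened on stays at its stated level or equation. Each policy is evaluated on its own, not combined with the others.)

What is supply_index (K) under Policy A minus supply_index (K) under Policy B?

Policy A (U + 23):
  Z = 84
  U = 104 + 23 = 127
  N = 284 − 6·84 + 2·127 = 34
  E = 124 − 5·127 = -511
  K = 128 − 4·127 − 5·34 + 5·(-511) = -3105
Policy B (E := -6, N − 49):
  Z = 84
  U = 104
  N = 284 − 6·84 + 2·104 (−49 from intervention) = -61
  E = -6
  K = 128 − 4·104 − 5·(-61) + 5·(-6) = -13
K: -3105 − (-13) = -3092

-3092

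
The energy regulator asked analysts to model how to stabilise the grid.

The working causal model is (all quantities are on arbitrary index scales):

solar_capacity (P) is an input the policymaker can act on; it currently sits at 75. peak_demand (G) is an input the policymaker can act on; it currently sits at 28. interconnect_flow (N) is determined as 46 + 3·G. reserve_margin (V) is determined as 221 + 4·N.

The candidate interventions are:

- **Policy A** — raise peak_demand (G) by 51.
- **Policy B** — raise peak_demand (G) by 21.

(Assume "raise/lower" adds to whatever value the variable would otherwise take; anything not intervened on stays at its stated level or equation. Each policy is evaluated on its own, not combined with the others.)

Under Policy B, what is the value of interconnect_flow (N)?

Policy B (G + 21):
  G = 28 + 21 = 49
  N = 46 + 3·49 = 193

193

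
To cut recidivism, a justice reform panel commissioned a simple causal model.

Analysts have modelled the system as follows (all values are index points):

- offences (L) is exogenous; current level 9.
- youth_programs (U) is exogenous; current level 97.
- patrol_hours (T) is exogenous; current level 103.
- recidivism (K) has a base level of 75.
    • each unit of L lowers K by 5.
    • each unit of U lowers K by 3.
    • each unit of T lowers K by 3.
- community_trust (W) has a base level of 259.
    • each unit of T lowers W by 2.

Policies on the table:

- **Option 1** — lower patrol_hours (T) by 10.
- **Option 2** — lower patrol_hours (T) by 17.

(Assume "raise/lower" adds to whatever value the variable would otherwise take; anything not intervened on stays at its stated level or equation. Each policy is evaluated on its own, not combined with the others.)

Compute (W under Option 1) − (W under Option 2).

Option 1 (T − 10):
  T = 103 − 10 = 93
  W = 259 − 2·93 = 73
Option 2 (T − 17):
  T = 103 − 17 = 86
  W = 259 − 2·86 = 87
W: 73 − 87 = -14

-14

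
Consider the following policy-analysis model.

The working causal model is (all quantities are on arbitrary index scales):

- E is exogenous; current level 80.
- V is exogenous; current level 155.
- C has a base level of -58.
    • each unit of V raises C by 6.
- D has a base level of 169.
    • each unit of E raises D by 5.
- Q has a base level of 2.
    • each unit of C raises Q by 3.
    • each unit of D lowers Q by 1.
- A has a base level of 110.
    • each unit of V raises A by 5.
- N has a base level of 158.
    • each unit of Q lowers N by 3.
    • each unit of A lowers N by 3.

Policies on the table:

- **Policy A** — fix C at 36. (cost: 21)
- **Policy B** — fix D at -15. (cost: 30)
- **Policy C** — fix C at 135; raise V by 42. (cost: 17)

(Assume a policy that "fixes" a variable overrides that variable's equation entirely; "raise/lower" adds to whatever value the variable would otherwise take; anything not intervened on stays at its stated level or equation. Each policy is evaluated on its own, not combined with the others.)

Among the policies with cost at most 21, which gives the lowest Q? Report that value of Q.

Policy A (C := 36):
  E = 80
  V = 155
  C = 36
  D = 169 + 5·80 = 569
  Q = 2 + 3·36 − 569 = -459
Policy C (C := 135, V + 42):
  E = 80
  V = 155 + 42 = 197
  C = 135
  D = 169 + 5·80 = 569
  Q = 2 + 3·135 − 569 = -162
Comparing — Policy A: Q=-459, Policy C: Q=-162. Lowest is -459 (Policy A).

-459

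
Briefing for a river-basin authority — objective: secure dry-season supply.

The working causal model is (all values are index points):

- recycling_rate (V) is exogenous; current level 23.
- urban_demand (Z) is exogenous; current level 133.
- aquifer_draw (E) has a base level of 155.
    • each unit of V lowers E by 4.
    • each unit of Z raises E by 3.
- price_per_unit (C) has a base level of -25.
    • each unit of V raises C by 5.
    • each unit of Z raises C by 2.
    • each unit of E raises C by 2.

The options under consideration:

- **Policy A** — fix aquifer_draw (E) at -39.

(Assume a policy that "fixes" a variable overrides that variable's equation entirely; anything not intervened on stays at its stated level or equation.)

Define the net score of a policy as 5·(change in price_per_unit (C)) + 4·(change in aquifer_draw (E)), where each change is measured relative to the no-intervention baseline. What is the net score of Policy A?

-7014

Baseline:
  V = 23
  Z = 133
  E = 155 − 4·23 + 3·133 = 462
  C = -25 + 5·23 + 2·133 + 2·462 = 1280
Policy A (E := -39):
  V = 23
  Z = 133
  E = -39
  C = -25 + 5·23 + 2·133 + 2·(-39) = 278
ΔC = 278 − 1280 = -1002; ΔE = -39 − 462 = -501
Score = 5·(-1002) + 4·(-501) = -7014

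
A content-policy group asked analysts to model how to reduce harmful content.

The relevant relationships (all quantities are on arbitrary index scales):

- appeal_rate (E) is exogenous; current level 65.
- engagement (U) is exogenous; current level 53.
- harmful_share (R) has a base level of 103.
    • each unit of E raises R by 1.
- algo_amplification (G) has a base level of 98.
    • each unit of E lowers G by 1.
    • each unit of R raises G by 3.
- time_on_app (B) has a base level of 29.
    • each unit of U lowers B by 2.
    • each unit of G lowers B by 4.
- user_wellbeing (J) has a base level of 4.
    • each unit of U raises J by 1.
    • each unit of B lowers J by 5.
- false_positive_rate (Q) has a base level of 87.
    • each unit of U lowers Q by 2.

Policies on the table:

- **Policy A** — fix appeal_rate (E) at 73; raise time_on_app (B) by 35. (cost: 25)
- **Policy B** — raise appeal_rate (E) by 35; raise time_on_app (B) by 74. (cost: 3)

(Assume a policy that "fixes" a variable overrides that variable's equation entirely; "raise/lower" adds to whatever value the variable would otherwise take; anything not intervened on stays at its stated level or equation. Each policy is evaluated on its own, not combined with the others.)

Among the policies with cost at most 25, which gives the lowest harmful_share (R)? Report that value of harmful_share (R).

Policy A (E := 73, B + 35):
  E = 73
  R = 103 + 73 = 176
Policy B (E + 35, B + 74):
  E = 65 + 35 = 100
  R = 103 + 100 = 203
Comparing — Policy A: R=176, Policy B: R=203. Lowest is 176 (Policy A).

176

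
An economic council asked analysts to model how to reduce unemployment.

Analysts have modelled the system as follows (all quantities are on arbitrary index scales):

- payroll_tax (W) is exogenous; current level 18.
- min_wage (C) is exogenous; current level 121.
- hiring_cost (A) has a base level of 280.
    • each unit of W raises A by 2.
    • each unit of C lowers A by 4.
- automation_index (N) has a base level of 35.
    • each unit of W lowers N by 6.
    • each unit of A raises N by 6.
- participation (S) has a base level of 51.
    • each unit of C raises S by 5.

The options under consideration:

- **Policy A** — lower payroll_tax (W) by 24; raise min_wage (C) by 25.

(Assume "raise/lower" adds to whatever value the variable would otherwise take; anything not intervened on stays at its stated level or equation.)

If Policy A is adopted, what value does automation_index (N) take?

Policy A (W − 24, C + 25):
  W = 18 − 24 = -6
  C = 121 + 25 = 146
  A = 280 + 2·(-6) − 4·146 = -316
  N = 35 − 6·(-6) + 6·(-316) = -1825

-1825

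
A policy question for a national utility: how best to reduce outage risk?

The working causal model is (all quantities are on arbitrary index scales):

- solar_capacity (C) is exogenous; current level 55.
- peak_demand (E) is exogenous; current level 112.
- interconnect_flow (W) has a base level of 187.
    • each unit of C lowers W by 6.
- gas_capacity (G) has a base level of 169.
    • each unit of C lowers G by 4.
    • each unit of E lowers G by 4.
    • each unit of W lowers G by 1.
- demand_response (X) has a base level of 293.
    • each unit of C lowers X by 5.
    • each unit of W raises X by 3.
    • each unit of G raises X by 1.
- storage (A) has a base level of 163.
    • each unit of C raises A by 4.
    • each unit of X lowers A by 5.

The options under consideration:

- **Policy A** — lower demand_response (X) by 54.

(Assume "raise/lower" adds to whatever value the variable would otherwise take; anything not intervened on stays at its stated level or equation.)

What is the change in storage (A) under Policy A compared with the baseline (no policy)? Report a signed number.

270

Baseline:
  C = 55
  E = 112
  W = 187 − 6·55 = -143
  G = 169 − 4·55 − 4·112 − (-143) = -356
  X = 293 − 5·55 + 3·(-143) + (-356) = -767
  A = 163 + 4·55 − 5·(-767) = 4218
Policy A (X − 54):
  C = 55
  E = 112
  W = 187 − 6·55 = -143
  G = 169 − 4·55 − 4·112 − (-143) = -356
  X = 293 − 5·55 + 3·(-143) + (-356) (−54 from intervention) = -821
  A = 163 + 4·55 − 5·(-821) = 4488
Change in A: 4488 − 4218 = 270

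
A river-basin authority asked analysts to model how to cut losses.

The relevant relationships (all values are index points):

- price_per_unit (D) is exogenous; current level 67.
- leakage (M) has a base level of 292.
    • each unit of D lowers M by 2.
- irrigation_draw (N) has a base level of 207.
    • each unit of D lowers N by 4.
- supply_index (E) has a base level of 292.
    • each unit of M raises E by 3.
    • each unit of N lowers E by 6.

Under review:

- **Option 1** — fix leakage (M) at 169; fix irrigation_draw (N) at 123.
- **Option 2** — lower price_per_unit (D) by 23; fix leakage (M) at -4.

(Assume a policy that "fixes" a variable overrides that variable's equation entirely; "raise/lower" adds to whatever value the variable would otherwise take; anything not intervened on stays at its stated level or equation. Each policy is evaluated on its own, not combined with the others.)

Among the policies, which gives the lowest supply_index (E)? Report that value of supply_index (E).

61

Option 1 (M := 169, N := 123):
  D = 67
  M = 169
  N = 123
  E = 292 + 3·169 − 6·123 = 61
Option 2 (D − 23, M := -4):
  D = 67 − 23 = 44
  M = -4
  N = 207 − 4·44 = 31
  E = 292 + 3·(-4) − 6·31 = 94
Comparing — Option 1: E=61, Option 2: E=94. Lowest is 61 (Option 1).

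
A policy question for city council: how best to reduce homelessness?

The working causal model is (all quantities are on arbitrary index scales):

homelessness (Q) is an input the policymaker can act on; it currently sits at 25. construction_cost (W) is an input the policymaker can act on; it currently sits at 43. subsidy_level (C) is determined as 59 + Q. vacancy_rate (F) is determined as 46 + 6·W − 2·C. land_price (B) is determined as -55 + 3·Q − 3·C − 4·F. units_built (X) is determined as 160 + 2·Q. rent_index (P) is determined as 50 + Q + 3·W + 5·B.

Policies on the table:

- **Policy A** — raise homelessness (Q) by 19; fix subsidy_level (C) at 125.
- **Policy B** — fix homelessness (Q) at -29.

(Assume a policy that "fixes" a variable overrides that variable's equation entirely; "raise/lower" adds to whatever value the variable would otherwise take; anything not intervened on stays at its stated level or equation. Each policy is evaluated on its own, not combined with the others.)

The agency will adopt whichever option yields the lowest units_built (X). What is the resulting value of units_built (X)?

Policy A (Q + 19, C := 125):
  Q = 25 + 19 = 44
  X = 160 + 2·44 = 248
Policy B (Q := -29):
  Q = -29
  X = 160 + 2·(-29) = 102
Comparing — Policy A: X=248, Policy B: X=102. Lowest is 102 (Policy B).

102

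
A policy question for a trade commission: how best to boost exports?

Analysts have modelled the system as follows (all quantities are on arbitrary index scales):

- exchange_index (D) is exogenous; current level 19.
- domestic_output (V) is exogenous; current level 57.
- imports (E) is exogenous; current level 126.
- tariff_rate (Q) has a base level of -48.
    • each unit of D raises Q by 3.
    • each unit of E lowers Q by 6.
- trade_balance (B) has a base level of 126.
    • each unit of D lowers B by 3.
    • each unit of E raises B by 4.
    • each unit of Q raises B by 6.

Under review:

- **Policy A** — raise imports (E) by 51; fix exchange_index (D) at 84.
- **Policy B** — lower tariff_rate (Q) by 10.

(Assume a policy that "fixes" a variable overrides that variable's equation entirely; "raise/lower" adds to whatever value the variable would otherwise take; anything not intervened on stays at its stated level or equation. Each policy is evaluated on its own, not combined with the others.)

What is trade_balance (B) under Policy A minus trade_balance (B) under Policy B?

-597

Policy A (E + 51, D := 84):
  D = 84
  E = 126 + 51 = 177
  Q = -48 + 3·84 − 6·177 = -858
  B = 126 − 3·84 + 4·177 + 6·(-858) = -4566
Policy B (Q − 10):
  D = 19
  E = 126
  Q = -48 + 3·19 − 6·126 (−10 from intervention) = -757
  B = 126 − 3·19 + 4·126 + 6·(-757) = -3969
B: -4566 − (-3969) = -597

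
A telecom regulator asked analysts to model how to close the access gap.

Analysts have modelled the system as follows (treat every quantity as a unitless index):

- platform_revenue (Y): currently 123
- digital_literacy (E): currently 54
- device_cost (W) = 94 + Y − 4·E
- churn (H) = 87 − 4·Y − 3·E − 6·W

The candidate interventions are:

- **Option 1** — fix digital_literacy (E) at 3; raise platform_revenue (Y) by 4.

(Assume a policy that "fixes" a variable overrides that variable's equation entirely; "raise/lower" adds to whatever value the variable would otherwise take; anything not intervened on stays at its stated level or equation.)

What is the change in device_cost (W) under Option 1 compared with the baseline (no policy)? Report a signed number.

208

Baseline:
  Y = 123
  E = 54
  W = 94 + 123 − 4·54 = 1
Option 1 (E := 3, Y + 4):
  Y = 123 + 4 = 127
  E = 3
  W = 94 + 127 − 4·3 = 209
Change in W: 209 − 1 = 208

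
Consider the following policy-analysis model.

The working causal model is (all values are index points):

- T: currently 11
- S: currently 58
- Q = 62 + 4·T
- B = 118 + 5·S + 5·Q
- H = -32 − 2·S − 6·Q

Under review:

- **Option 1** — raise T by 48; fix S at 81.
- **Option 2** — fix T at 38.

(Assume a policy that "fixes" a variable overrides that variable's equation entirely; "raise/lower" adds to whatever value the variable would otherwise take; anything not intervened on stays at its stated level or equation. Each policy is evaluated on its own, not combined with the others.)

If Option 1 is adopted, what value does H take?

Option 1 (T + 48, S := 81):
  T = 11 + 48 = 59
  S = 81
  Q = 62 + 4·59 = 298
  H = -32 − 2·81 − 6·298 = -1982

-1982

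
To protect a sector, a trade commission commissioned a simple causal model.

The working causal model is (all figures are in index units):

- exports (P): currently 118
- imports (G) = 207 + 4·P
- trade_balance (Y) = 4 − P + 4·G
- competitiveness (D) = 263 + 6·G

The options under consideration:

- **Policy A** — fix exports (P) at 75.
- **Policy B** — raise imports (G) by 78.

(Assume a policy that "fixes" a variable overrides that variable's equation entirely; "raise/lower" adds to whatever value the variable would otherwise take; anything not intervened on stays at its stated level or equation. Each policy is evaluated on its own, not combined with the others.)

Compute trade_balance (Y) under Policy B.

Policy B (G + 78):
  P = 118
  G = 207 + 4·118 (+78 from intervention) = 757
  Y = 4 − 118 + 4·757 = 2914

2914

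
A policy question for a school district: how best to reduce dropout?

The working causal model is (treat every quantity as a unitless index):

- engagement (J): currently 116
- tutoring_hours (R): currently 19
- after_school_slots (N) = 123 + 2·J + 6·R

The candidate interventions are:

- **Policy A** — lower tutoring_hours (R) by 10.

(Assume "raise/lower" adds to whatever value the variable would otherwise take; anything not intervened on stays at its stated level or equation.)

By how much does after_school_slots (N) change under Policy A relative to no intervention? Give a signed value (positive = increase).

Baseline:
  J = 116
  R = 19
  N = 123 + 2·116 + 6·19 = 469
Policy A (R − 10):
  J = 116
  R = 19 − 10 = 9
  N = 123 + 2·116 + 6·9 = 409
Change in N: 409 − 469 = -60

-60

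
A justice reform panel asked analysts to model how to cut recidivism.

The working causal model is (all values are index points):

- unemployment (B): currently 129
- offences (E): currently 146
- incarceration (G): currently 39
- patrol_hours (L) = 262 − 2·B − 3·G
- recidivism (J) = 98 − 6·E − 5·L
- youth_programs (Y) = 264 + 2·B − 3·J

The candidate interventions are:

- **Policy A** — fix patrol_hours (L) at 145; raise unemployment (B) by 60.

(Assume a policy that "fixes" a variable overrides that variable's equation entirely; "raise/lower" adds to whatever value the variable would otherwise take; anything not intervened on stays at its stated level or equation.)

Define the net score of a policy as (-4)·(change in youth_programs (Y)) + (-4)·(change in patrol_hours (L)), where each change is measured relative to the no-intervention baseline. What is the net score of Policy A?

-16992

Baseline:
  B = 129
  E = 146
  G = 39
  L = 262 − 2·129 − 3·39 = -113
  J = 98 − 6·146 − 5·(-113) = -213
  Y = 264 + 2·129 − 3·(-213) = 1161
Policy A (L := 145, B + 60):
  B = 129 + 60 = 189
  E = 146
  G = 39
  L = 145
  J = 98 − 6·146 − 5·145 = -1503
  Y = 264 + 2·189 − 3·(-1503) = 5151
ΔY = 5151 − 1161 = 3990; ΔL = 145 − (-113) = 258
Score = (-4)·3990 + (-4)·258 = -16992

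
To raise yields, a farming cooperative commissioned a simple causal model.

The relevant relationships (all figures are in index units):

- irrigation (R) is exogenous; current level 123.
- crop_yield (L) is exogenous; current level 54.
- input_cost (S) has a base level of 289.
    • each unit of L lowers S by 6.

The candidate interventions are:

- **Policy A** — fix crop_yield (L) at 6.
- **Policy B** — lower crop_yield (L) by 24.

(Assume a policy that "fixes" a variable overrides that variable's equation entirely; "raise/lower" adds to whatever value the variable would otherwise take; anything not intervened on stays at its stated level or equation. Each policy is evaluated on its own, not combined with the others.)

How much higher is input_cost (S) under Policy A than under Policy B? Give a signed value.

144

Policy A (L := 6):
  L = 6
  S = 289 − 6·6 = 253
Policy B (L − 24):
  L = 54 − 24 = 30
  S = 289 − 6·30 = 109
S: 253 − 109 = 144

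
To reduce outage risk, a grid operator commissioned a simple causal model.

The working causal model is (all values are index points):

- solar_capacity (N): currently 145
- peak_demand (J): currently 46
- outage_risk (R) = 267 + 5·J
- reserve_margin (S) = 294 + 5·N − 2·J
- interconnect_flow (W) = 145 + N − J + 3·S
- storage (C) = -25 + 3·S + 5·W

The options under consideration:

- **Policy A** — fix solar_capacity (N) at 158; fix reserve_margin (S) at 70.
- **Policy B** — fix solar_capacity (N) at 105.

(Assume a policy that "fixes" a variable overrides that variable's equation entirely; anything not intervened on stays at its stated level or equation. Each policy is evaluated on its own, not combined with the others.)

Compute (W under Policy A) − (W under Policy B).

Policy A (N := 158, S := 70):
  N = 158
  J = 46
  S = 70
  W = 145 + 158 − 46 + 3·70 = 467
Policy B (N := 105):
  N = 105
  J = 46
  S = 294 + 5·105 − 2·46 = 727
  W = 145 + 105 − 46 + 3·727 = 2385
W: 467 − 2385 = -1918

-1918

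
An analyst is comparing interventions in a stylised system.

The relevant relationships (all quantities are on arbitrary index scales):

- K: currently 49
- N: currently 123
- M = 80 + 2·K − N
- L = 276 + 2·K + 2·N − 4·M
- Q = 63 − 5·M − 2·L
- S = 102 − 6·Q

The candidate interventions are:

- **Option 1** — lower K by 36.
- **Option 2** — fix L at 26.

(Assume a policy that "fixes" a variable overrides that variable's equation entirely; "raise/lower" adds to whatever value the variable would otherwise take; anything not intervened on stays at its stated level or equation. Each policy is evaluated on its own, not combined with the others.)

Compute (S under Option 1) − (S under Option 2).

4920

Option 1 (K − 36):
  K = 49 − 36 = 13
  N = 123
  M = 80 + 2·13 − 123 = -17
  L = 276 + 2·13 + 2·123 − 4·(-17) = 616
  Q = 63 − 5·(-17) − 2·616 = -1084
  S = 102 − 6·(-1084) = 6606
Option 2 (L := 26):
  K = 49
  N = 123
  M = 80 + 2·49 − 123 = 55
  L = 26
  Q = 63 − 5·55 − 2·26 = -264
  S = 102 − 6·(-264) = 1686
S: 6606 − 1686 = 4920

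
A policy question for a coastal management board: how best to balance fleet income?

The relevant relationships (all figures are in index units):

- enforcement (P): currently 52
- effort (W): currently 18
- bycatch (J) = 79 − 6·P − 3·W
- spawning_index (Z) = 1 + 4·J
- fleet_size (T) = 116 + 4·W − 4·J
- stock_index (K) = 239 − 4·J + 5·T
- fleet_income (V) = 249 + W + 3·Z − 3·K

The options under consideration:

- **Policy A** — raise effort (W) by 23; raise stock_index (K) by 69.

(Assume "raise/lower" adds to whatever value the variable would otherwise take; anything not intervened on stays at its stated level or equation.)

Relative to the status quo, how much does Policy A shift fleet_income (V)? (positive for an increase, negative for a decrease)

Baseline:
  P = 52
  W = 18
  J = 79 − 6·52 − 3·18 = -287
  Z = 1 + 4·(-287) = -1147
  T = 116 + 4·18 − 4·(-287) = 1336
  K = 239 − 4·(-287) + 5·1336 = 8067
  V = 249 + 18 + 3·(-1147) − 3·8067 = -27375
Policy A (W + 23, K + 69):
  P = 52
  W = 18 + 23 = 41
  J = 79 − 6·52 − 3·41 = -356
  Z = 1 + 4·(-356) = -1423
  T = 116 + 4·41 − 4·(-356) = 1704
  K = 239 − 4·(-356) + 5·1704 (+69 from intervention) = 10252
  V = 249 + 41 + 3·(-1423) − 3·10252 = -34735
Change in V: -34735 − (-27375) = -7360

-7360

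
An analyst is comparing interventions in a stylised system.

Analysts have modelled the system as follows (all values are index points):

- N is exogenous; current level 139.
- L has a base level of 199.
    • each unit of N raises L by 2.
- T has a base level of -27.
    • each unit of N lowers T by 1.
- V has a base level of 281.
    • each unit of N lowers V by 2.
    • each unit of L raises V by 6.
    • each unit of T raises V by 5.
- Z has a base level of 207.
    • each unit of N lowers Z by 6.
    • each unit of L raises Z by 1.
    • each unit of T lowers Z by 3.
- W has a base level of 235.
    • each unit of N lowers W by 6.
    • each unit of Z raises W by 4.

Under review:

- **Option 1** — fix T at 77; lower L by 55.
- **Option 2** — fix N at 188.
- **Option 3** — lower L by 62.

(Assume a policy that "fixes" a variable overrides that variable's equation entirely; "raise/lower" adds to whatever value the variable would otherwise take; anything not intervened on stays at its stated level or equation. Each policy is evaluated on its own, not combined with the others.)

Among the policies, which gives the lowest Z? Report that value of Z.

-436

Option 1 (T := 77, L − 55):
  N = 139
  L = 199 + 2·139 (−55 from intervention) = 422
  T = 77
  Z = 207 − 6·139 + 422 − 3·77 = -436
Option 2 (N := 188):
  N = 188
  L = 199 + 2·188 = 575
  T = -27 − 188 = -215
  Z = 207 − 6·188 + 575 − 3·(-215) = 299
Option 3 (L − 62):
  N = 139
  L = 199 + 2·139 (−62 from intervention) = 415
  T = -27 − 139 = -166
  Z = 207 − 6·139 + 415 − 3·(-166) = 286
Comparing — Option 1: Z=-436, Option 2: Z=299, Option 3: Z=286. Lowest is -436 (Option 1).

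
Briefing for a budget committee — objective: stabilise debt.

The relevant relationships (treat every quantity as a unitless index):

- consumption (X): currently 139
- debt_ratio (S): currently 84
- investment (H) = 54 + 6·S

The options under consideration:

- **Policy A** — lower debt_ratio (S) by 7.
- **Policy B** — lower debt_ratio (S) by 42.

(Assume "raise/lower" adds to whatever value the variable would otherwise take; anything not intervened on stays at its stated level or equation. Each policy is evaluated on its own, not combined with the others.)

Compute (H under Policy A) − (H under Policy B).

210

Policy A (S − 7):
  S = 84 − 7 = 77
  H = 54 + 6·77 = 516
Policy B (S − 42):
  S = 84 − 42 = 42
  H = 54 + 6·42 = 306
H: 516 − 306 = 210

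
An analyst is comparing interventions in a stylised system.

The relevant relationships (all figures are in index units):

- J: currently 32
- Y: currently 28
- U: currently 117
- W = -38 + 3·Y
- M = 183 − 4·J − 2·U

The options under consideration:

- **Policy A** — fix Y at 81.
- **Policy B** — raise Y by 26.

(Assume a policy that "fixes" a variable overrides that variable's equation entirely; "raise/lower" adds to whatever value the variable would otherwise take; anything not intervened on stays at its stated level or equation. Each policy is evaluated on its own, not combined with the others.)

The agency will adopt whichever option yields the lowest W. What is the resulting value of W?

124

Policy A (Y := 81):
  Y = 81
  W = -38 + 3·81 = 205
Policy B (Y + 26):
  Y = 28 + 26 = 54
  W = -38 + 3·54 = 124
Comparing — Policy A: W=205, Policy B: W=124. Lowest is 124 (Policy B).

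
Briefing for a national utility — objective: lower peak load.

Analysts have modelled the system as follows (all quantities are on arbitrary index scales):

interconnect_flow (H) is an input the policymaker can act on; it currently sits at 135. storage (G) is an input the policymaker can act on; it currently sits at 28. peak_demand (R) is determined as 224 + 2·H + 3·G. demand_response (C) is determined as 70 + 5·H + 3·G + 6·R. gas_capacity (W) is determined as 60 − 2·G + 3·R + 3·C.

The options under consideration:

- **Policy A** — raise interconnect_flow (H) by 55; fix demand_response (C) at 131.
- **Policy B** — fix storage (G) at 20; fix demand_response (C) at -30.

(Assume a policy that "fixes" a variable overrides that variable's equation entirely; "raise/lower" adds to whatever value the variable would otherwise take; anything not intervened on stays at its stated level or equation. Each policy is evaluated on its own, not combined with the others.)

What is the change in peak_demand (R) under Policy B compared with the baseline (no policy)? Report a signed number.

-24

Baseline:
  H = 135
  G = 28
  R = 224 + 2·135 + 3·28 = 578
Policy B (G := 20, C := -30):
  H = 135
  G = 20
  R = 224 + 2·135 + 3·20 = 554
Change in R: 554 − 578 = -24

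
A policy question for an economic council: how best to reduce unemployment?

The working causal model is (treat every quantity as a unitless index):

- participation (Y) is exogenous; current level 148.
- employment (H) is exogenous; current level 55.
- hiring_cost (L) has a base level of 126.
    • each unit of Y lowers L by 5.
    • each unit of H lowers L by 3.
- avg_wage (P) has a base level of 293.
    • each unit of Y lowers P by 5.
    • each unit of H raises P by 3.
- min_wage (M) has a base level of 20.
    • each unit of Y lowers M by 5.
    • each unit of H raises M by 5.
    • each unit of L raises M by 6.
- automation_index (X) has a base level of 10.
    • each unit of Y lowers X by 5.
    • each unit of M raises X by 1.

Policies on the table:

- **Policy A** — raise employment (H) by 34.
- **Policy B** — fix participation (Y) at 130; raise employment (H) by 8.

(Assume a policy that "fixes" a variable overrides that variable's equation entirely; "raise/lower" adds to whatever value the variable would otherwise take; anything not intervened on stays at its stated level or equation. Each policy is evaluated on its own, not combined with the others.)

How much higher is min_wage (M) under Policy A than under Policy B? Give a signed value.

-968

Policy A (H + 34):
  Y = 148
  H = 55 + 34 = 89
  L = 126 − 5·148 − 3·89 = -881
  M = 20 − 5·148 + 5·89 + 6·(-881) = -5561
Policy B (Y := 130, H + 8):
  Y = 130
  H = 55 + 8 = 63
  L = 126 − 5·130 − 3·63 = -713
  M = 20 − 5·130 + 5·63 + 6·(-713) = -4593
M: -5561 − (-4593) = -968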